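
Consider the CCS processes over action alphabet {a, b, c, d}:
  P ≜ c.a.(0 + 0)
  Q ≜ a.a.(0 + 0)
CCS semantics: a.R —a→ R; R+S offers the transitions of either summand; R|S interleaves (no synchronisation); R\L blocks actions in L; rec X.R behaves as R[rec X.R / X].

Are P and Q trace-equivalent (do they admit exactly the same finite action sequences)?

NO — witness ⟨c⟩

Reachable graph of P (3 states):
  u0 = c.a.(0 + 0) → --c--▸ u1
  u1 = a.(0 + 0) → --a--▸ u2
  u2 = 0 + 0 → ·
Reachable graph of Q (3 states):
  v0 = a.a.(0 + 0) → --a--▸ v1
  v1 = a.(0 + 0) → --a--▸ v2
  v2 = 0 + 0 → ·
Executing c from P (initial set {u0}):
  step 1 (c): {u1}
  — P admits the full trace.
Executing c from Q (initial set {v0}):
  step 1 (c): no successor for Q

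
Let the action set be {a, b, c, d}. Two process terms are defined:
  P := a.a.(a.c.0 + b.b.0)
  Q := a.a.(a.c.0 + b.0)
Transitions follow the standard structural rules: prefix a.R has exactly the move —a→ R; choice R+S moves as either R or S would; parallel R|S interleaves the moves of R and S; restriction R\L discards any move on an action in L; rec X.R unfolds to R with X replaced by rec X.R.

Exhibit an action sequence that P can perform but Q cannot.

LTS(P): 6 reachable states
  s0 = a.a.(a.c.0 + b.b.0) ⊢ -a-> s1
  s1 = a.(a.c.0 + b.b.0) ⊢ -a-> s2
  s2 = a.c.0 + b.b.0 ⊢ -a-> s3, -b-> s4
  s3 = c.0 ⊢ -c-> s5
  s4 = b.0 ⊢ -b-> s5
  s5 = 0 ⊢ (no moves)
LTS(Q): 5 reachable states
  t0 = a.a.(a.c.0 + b.0) ⊢ -a-> t1
  t1 = a.(a.c.0 + b.0) ⊢ -a-> t2
  t2 = a.c.0 + b.0 ⊢ -a-> t3, -b-> t4
  t3 = c.0 ⊢ -c-> t4
  t4 = 0 ⊢ (no moves)
Executing aabb from P (initial set {s0}):
  after a @ step 1: {s1}
  after a @ step 2: {s2}
  after b @ step 3: {s4}
  after b @ step 4: {s5}
  ✓ P
Executing aabb from Q (initial set {t0}):
  after a @ step 1: {t1}
  after a @ step 2: {t2}
  after b @ step 3: {t4}
  after b @ step 4: ∅ (Q stuck)

aabb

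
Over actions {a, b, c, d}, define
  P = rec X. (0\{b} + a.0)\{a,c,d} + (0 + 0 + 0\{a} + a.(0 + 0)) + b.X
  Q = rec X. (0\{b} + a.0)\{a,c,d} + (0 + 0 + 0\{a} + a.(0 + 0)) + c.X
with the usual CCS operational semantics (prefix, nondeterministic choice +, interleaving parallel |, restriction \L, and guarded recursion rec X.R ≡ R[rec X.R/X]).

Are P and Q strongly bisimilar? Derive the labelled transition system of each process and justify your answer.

Reachable graph of P (2 states):
  s0 = rec X. (0\{b} + a.0)\{a,c,d} + (0 + 0 + 0\{a} + a.(0 + 0)) + b.X has moves =a=> s1, =b=> s0
  s1 = 0 + 0 has moves ·
Reachable graph of Q (2 states):
  t0 = rec X. (0\{b} + a.0)\{a,c,d} + (0 + 0 + 0\{a} + a.(0 + 0)) + c.X has moves =a=> t1, =c=> t0
  t1 = 0 + 0 has moves ·
Coarsest stable partition (strong bisimilarity classes):
  B0 = {s0}
  B1 = {s1, t1}
  B2 = {t0}
s0 ∈ B0, t0 ∈ B2 → different blocks

not bisimilar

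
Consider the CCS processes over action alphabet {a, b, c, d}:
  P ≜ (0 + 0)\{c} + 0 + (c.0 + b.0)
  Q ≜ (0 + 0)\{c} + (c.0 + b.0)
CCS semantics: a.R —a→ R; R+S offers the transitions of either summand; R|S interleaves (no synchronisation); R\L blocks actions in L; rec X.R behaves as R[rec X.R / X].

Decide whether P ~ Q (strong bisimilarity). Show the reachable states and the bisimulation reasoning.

bisimilar

Reachable graph of P (2 states):
  p0 = (0 + 0)\{c} + 0 + (c.0 + b.0) :: ··b··> p1, ··c··> p1
  p1 = 0 :: (no moves)
Reachable graph of Q (2 states):
  q0 = (0 + 0)\{c} + (c.0 + b.0) :: ··b··> q1, ··c··> q1
  q1 = 0 :: (no moves)
Bisimilarity quotient blocks:
  B0 = {p0, q0}
  B1 = {p1, q1}
p0 ∈ B0, q0 ∈ B0 → same block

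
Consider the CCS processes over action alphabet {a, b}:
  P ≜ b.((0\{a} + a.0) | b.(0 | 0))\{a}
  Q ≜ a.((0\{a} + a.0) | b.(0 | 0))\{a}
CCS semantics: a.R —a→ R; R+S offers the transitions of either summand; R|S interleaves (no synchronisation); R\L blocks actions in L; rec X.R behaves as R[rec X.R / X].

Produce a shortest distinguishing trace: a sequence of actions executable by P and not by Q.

Reachable graph of P (3 states):
  u0 = b.((0\{a} + a.0) | b.(0 | 0))\{a} ⊢ --b--▸ u1
  u1 = ((0\{a} + a.0) | b.(0 | 0))\{a} ⊢ --b--▸ u2
  u2 = ((0\{a} + a.0) | (0 | 0))\{a} ⊢ (no moves)
Reachable graph of Q (3 states):
  v0 = a.((0\{a} + a.0) | b.(0 | 0))\{a} ⊢ --a--▸ v1
  v1 = ((0\{a} + a.0) | b.(0 | 0))\{a} ⊢ --b--▸ v2
  v2 = ((0\{a} + a.0) | (0 | 0))\{a} ⊢ (no moves)
Run σ = ⟨b⟩ on P: start {u0}
  after b @ step 1: {u1}
  P completes σ.
Run σ = ⟨b⟩ on Q: start {v0}
  after b @ step 1: ∅  — Q cannot continue

b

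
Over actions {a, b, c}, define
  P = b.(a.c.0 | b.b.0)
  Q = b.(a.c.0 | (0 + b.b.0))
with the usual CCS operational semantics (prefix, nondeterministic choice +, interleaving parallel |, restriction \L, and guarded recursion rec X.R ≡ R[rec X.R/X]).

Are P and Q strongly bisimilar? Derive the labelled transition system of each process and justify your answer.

P ~ Q

P's transition system — 10 states:
  s0 = b.(a.c.0 | b.b.0) has moves —b→ s1
  s1 = a.c.0 | b.b.0 has moves —a→ s2, —b→ s3
  s2 = c.0 | b.b.0 has moves —b→ s4, —c→ s5
  s3 = a.c.0 | b.0 has moves —a→ s4, —b→ s6
  s4 = c.0 | b.0 has moves —b→ s7, —c→ s8
  s5 = 0 | b.b.0 has moves —b→ s8
  s6 = a.c.0 | 0 has moves —a→ s7
  s7 = c.0 | 0 has moves —c→ s9
  s8 = 0 | b.0 has moves —b→ s9
  s9 = 0 | 0 has moves ∅
Q's transition system — 10 states:
  t0 = b.(a.c.0 | (0 + b.b.0)) has moves —b→ t1
  t1 = a.c.0 | (0 + b.b.0) has moves —a→ t2, —b→ t3
  t2 = c.0 | (0 + b.b.0) has moves —b→ t4, —c→ t5
  t3 = a.c.0 | b.0 has moves —a→ t4, —b→ t6
  t4 = c.0 | b.0 has moves —b→ t7, —c→ t8
  t5 = 0 | (0 + b.b.0) has moves —b→ t8
  t6 = a.c.0 | 0 has moves —a→ t7
  t7 = c.0 | 0 has moves —c→ t9
  t8 = 0 | b.0 has moves —b→ t9
  t9 = 0 | 0 has moves ∅
Bisimilarity quotient blocks:
  B0 = {s0, t0}
  B1 = {s1, t1}
  B2 = {s3, t3}
  B3 = {s4, t4}
  B4 = {s8, t8}
  B5 = {s9, t9}
  B6 = {s7, t7}
  B7 = {s6, t6}
  B8 = {s2, t2}
  B9 = {s5, t5}
s0 ∈ B0, t0 ∈ B0 → same block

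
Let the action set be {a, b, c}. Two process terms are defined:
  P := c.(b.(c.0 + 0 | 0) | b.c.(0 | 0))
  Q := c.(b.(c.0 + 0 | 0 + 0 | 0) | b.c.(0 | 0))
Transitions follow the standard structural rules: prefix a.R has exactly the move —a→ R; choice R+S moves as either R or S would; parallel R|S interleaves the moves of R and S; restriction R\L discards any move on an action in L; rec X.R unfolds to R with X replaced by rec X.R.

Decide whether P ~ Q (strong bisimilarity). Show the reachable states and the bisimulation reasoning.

P's transition system — 10 states:
  m0 = c.(b.(c.0 + 0 | 0) | b.c.(0 | 0)) has moves ··c··> m1
  m1 = b.(c.0 + 0 | 0) | b.c.(0 | 0) has moves ··b··> m2, ··b··> m3
  m2 = (c.0 + 0 | 0) | b.c.(0 | 0) has moves ··b··> m4, ··c··> m5
  m3 = b.(c.0 + 0 | 0) | c.(0 | 0) has moves ··b··> m4, ··c··> m6
  m4 = (c.0 + 0 | 0) | c.(0 | 0) has moves ··c··> m7, ··c··> m8
  m5 = 0 | b.c.(0 | 0) has moves ··b··> m8
  m6 = b.(c.0 + 0 | 0) | (0 | 0) has moves ··b··> m7
  m7 = (c.0 + 0 | 0) | (0 | 0) has moves ··c··> m9
  m8 = 0 | c.(0 | 0) has moves ··c··> m9
  m9 = 0 | (0 | 0) has moves (no moves)
Q's transition system — 10 states:
  n0 = c.(b.(c.0 + 0 | 0 + 0 | 0) | b.c.(0 | 0)) has moves ··c··> n1
  n1 = b.(c.0 + 0 | 0 + 0 | 0) | b.c.(0 | 0) has moves ··b··> n2, ··b··> n3
  n2 = (c.0 + 0 | 0 + 0 | 0) | b.c.(0 | 0) has moves ··b··> n4, ··c··> n5
  n3 = b.(c.0 + 0 | 0 + 0 | 0) | c.(0 | 0) has moves ··b··> n4, ··c··> n6
  n4 = (c.0 + 0 | 0 + 0 | 0) | c.(0 | 0) has moves ··c··> n7, ··c··> n8
  n5 = 0 | b.c.(0 | 0) has moves ··b··> n8
  n6 = b.(c.0 + 0 | 0 + 0 | 0) | (0 | 0) has moves ··b··> n7
  n7 = (c.0 + 0 | 0 + 0 | 0) | (0 | 0) has moves ··c··> n9
  n8 = 0 | c.(0 | 0) has moves ··c··> n9
  n9 = 0 | (0 | 0) has moves (no moves)
Bisimilarity quotient blocks:
  B0 = {m0, n0}
  B1 = {m1, n1}
  B2 = {m2, m3, n2, n3}
  B3 = {m5, m6, n5, n6}
  B4 = {m7, m8, n7, n8}
  B5 = {m9, n9}
  B6 = {m4, n4}
m0 ∈ B0, n0 ∈ B0 → same block

YES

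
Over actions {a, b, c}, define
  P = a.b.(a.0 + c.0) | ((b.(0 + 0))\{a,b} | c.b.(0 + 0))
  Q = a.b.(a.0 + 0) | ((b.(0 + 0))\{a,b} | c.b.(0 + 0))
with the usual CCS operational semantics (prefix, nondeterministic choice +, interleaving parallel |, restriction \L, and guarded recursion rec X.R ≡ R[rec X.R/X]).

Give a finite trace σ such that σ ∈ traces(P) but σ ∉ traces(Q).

abcc

LTS(P): 12 reachable states
  u0 = a.b.(a.0 + c.0) | ((b.(0 + 0))\{a,b} | c.b.(0 + 0)) → --a--▸ u1, --c--▸ u2
  u1 = b.(a.0 + c.0) | ((b.(0 + 0))\{a,b} | c.b.(0 + 0)) → --b--▸ u3, --c--▸ u4
  u2 = a.b.(a.0 + c.0) | ((b.(0 + 0))\{a,b} | b.(0 + 0)) → --a--▸ u4, --b--▸ u5
  u3 = (a.0 + c.0) | ((b.(0 + 0))\{a,b} | c.b.(0 + 0)) → --a--▸ u6, --c--▸ u6, --c--▸ u7
  u4 = b.(a.0 + c.0) | ((b.(0 + 0))\{a,b} | b.(0 + 0)) → --b--▸ u7, --b--▸ u8
  u5 = a.b.(a.0 + c.0) | ((b.(0 + 0))\{a,b} | (0 + 0)) → --a--▸ u8
  u6 = 0 | ((b.(0 + 0))\{a,b} | c.b.(0 + 0)) → --c--▸ u9
  u7 = (a.0 + c.0) | ((b.(0 + 0))\{a,b} | b.(0 + 0)) → --a--▸ u9, --b--▸ u10, --c--▸ u9
  u8 = b.(a.0 + c.0) | ((b.(0 + 0))\{a,b} | (0 + 0)) → --b--▸ u10
  u9 = 0 | ((b.(0 + 0))\{a,b} | b.(0 + 0)) → --b--▸ u11
  u10 = (a.0 + c.0) | ((b.(0 + 0))\{a,b} | (0 + 0)) → --a--▸ u11, --c--▸ u11
  u11 = 0 | ((b.(0 + 0))\{a,b} | (0 + 0)) → stopped
LTS(Q): 12 reachable states
  v0 = a.b.(a.0 + 0) | ((b.(0 + 0))\{a,b} | c.b.(0 + 0)) → --a--▸ v1, --c--▸ v2
  v1 = b.(a.0 + 0) | ((b.(0 + 0))\{a,b} | c.b.(0 + 0)) → --b--▸ v3, --c--▸ v4
  v2 = a.b.(a.0 + 0) | ((b.(0 + 0))\{a,b} | b.(0 + 0)) → --a--▸ v4, --b--▸ v5
  v3 = (a.0 + 0) | ((b.(0 + 0))\{a,b} | c.b.(0 + 0)) → --a--▸ v6, --c--▸ v7
  v4 = b.(a.0 + 0) | ((b.(0 + 0))\{a,b} | b.(0 + 0)) → --b--▸ v7, --b--▸ v8
  v5 = a.b.(a.0 + 0) | ((b.(0 + 0))\{a,b} | (0 + 0)) → --a--▸ v8
  v6 = 0 | ((b.(0 + 0))\{a,b} | c.b.(0 + 0)) → --c--▸ v9
  v7 = (a.0 + 0) | ((b.(0 + 0))\{a,b} | b.(0 + 0)) → --a--▸ v9, --b--▸ v10
  v8 = b.(a.0 + 0) | ((b.(0 + 0))\{a,b} | (0 + 0)) → --b--▸ v10
  v9 = 0 | ((b.(0 + 0))\{a,b} | b.(0 + 0)) → --b--▸ v11
  v10 = (a.0 + 0) | ((b.(0 + 0))\{a,b} | (0 + 0)) → --a--▸ v11
  v11 = 0 | ((b.(0 + 0))\{a,b} | (0 + 0)) → stopped
Executing abcc from P (initial set {u0}):
  [1] a ⇒ {u1}
  [2] b ⇒ {u3}
  [3] c ⇒ {u6, u7}
  [4] c ⇒ {u9}
  P completes σ.
Executing abcc from Q (initial set {v0}):
  [1] a ⇒ {v1}
  [2] b ⇒ {v3}
  [3] c ⇒ {v7}
  [4] c ⇒ ∅  — Q cannot continue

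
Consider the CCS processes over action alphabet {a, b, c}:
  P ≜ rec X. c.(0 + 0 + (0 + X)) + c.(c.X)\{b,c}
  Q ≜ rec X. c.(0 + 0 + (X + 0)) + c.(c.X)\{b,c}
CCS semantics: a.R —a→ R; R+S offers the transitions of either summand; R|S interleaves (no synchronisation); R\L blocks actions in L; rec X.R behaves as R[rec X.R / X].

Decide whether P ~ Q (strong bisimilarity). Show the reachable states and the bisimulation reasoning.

bisimilar

Reachable graph of P (3 states):
  s0 = rec X. c.(0 + 0 + (0 + X)) + c.(c.X)\{b,c} has moves —c→ s1, —c→ s2
  s1 = (c.(rec X. c.(0 + 0 + (0 + X)) + c.(c.X)\{b,c}))\{b,c} has moves deadlocked
  s2 = 0 + 0 + (0 + (rec X. c.(0 + 0 + (0 + X)) + c.(c.X)\{b,c})) has moves —c→ s1, —c→ s2
Reachable graph of Q (3 states):
  t0 = rec X. c.(0 + 0 + (X + 0)) + c.(c.X)\{b,c} has moves —c→ t1, —c→ t2
  t1 = (c.(rec X. c.(0 + 0 + (X + 0)) + c.(c.X)\{b,c}))\{b,c} has moves deadlocked
  t2 = 0 + 0 + ((rec X. c.(0 + 0 + (X + 0)) + c.(c.X)\{b,c}) + 0) has moves —c→ t1, —c→ t2
Partition-refinement fixed point:
  B0 = {s0, s2, t0, t2}
  B1 = {s1, t1}
s0 ∈ B0, t0 ∈ B0 → same block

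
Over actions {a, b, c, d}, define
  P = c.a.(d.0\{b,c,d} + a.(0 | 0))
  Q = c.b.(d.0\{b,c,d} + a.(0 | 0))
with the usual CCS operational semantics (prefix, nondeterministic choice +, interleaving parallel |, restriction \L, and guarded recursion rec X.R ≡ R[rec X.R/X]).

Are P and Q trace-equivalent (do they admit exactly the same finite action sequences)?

trace-distinct — witness ⟨ca⟩

LTS(P): 5 reachable states
  u0 = c.a.(d.0\{b,c,d} + a.(0 | 0)) :: =c=> u1
  u1 = a.(d.0\{b,c,d} + a.(0 | 0)) :: =a=> u2
  u2 = d.0\{b,c,d} + a.(0 | 0) :: =a=> u3, =d=> u4
  u3 = 0 | 0 :: ∅
  u4 = 0\{b,c,d} :: ∅
LTS(Q): 5 reachable states
  v0 = c.b.(d.0\{b,c,d} + a.(0 | 0)) :: =c=> v1
  v1 = b.(d.0\{b,c,d} + a.(0 | 0)) :: =b=> v2
  v2 = d.0\{b,c,d} + a.(0 | 0) :: =a=> v3, =d=> v4
  v3 = 0 | 0 :: ∅
  v4 = 0\{b,c,d} :: ∅
Run σ = ⟨ca⟩ on P: start {u0}
  [1] c ⇒ {u1}
  [2] a ⇒ {u2}
  P completes σ.
Run σ = ⟨ca⟩ on Q: start {v0}
  [1] c ⇒ {v1}
  [2] a ⇒ no successor for Q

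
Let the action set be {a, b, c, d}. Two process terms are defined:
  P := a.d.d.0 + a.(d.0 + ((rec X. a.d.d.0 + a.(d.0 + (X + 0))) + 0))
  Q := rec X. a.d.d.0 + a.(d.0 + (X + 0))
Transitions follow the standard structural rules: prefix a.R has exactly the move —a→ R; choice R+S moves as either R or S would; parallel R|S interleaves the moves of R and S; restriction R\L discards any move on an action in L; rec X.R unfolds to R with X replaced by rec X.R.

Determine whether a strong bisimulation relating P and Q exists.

P's transition system — 5 states:
  p0 = a.d.d.0 + a.(d.0 + ((rec X. a.d.d.0 + a.(d.0 + (X + 0))) + 0)) :: —a→ p1, —a→ p2
  p1 = d.0 + ((rec X. a.d.d.0 + a.(d.0 + (X + 0))) + 0) :: —a→ p1, —a→ p2, —d→ p3
  p2 = d.d.0 :: —d→ p4
  p3 = 0 :: deadlocked
  p4 = d.0 :: —d→ p3
Q's transition system — 5 states:
  q0 = rec X. a.d.d.0 + a.(d.0 + (X + 0)) :: —a→ q1, —a→ q2
  q1 = d.0 + ((rec X. a.d.d.0 + a.(d.0 + (X + 0))) + 0) :: —a→ q1, —a→ q2, —d→ q3
  q2 = d.d.0 :: —d→ q4
  q3 = 0 :: deadlocked
  q4 = d.0 :: —d→ q3
Bisimilarity quotient blocks:
  B0 = {p0, q0}
  B1 = {p2, q2}
  B2 = {p4, q4}
  B3 = {p3, q3}
  B4 = {p1, q1}
p0 ∈ B0, q0 ∈ B0 → same block

bisimilar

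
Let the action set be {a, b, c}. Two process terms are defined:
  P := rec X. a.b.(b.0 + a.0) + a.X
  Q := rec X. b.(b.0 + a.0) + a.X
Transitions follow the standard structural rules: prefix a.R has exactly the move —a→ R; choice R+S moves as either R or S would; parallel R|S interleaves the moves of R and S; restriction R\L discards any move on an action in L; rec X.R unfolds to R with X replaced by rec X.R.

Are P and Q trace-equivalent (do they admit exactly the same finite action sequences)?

P's transition system — 4 states:
  p0 = rec X. a.b.(b.0 + a.0) + a.X | ··a··> p0, ··a··> p1
  p1 = b.(b.0 + a.0) | ··b··> p2
  p2 = b.0 + a.0 | ··a··> p3, ··b··> p3
  p3 = 0 | (no moves)
Q's transition system — 3 states:
  q0 = rec X. b.(b.0 + a.0) + a.X | ··a··> q0, ··b··> q1
  q1 = b.0 + a.0 | ··a··> q2, ··b··> q2
  q2 = 0 | (no moves)
Run σ = ⟨b⟩ on Q: start {q0}
  after b @ step 1: {q1}
  Q completes σ.
Run σ = ⟨b⟩ on P: start {p0}
  after b @ step 1: no successor for P

traces(P) ≠ traces(Q) — witness ⟨b⟩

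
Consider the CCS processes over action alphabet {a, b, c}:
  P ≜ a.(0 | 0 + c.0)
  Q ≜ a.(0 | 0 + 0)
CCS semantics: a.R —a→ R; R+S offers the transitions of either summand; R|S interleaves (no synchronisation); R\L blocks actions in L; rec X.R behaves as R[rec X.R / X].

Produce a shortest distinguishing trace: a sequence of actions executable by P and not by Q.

LTS(P): 3 reachable states
  p0 = a.(0 | 0 + c.0) ⊢ —a→ p1
  p1 = 0 | 0 + c.0 ⊢ —c→ p2
  p2 = 0 ⊢ deadlocked
LTS(Q): 2 reachable states
  q0 = a.(0 | 0 + 0) ⊢ —a→ q1
  q1 = 0 | 0 + 0 ⊢ deadlocked
Run σ = ⟨ac⟩ on P: start {p0}
  after a @ step 1: {p1}
  after c @ step 2: {p2}
  P completes σ.
Run σ = ⟨ac⟩ on Q: start {q0}
  after a @ step 1: {q1}
  after c @ step 2: ∅ (Q stuck)

ac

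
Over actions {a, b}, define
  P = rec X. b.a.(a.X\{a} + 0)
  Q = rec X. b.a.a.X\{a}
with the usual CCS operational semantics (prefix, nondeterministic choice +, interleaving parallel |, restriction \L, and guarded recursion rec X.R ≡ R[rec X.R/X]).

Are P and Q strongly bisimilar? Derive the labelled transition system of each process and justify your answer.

P ~ Q

Reachable graph of P (5 states):
  u0 = rec X. b.a.(a.X\{a} + 0) | =b=> u1
  u1 = a.(a.(rec X. b.a.(a.X\{a} + 0))\{a} + 0) | =a=> u2
  u2 = a.(rec X. b.a.(a.X\{a} + 0))\{a} + 0 | =a=> u3
  u3 = (rec X. b.a.(a.X\{a} + 0))\{a} | =b=> u4
  u4 = (a.(a.(rec X. b.a.(a.X\{a} + 0))\{a} + 0))\{a} | stopped
Reachable graph of Q (5 states):
  v0 = rec X. b.a.a.X\{a} | =b=> v1
  v1 = a.a.(rec X. b.a.a.X\{a})\{a} | =a=> v2
  v2 = a.(rec X. b.a.a.X\{a})\{a} | =a=> v3
  v3 = (rec X. b.a.a.X\{a})\{a} | =b=> v4
  v4 = (a.a.(rec X. b.a.a.X\{a})\{a})\{a} | stopped
Bisimilarity quotient blocks:
  B0 = {u0, v0}
  B1 = {u1, v1}
  B2 = {u2, v2}
  B3 = {u3, v3}
  B4 = {u4, v4}
u0 ∈ B0, v0 ∈ B0 → same block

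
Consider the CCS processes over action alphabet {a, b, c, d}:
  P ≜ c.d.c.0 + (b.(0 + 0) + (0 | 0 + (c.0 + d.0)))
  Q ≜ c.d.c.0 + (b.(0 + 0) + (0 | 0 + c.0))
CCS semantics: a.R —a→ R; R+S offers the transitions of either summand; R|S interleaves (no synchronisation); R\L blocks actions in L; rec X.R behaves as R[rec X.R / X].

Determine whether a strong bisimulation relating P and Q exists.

P's transition system — 5 states:
  p0 = c.d.c.0 + (b.(0 + 0) + (0 | 0 + (c.0 + d.0))) :: ··b··> p1, ··c··> p2, ··c··> p3, ··d··> p2
  p1 = 0 + 0 :: ·
  p2 = 0 :: ·
  p3 = d.c.0 :: ··d··> p4
  p4 = c.0 :: ··c··> p2
Q's transition system — 5 states:
  q0 = c.d.c.0 + (b.(0 + 0) + (0 | 0 + c.0)) :: ··b··> q1, ··c··> q2, ··c··> q3
  q1 = 0 + 0 :: ·
  q2 = 0 :: ·
  q3 = d.c.0 :: ··d··> q4
  q4 = c.0 :: ··c··> q2
Coarsest stable partition (strong bisimilarity classes):
  B0 = {p0}
  B1 = {p1, p2, q1, q2}
  B2 = {p3, q3}
  B3 = {p4, q4}
  B4 = {q0}
p0 ∈ B0, q0 ∈ B4 → different blocks

P ≁ Q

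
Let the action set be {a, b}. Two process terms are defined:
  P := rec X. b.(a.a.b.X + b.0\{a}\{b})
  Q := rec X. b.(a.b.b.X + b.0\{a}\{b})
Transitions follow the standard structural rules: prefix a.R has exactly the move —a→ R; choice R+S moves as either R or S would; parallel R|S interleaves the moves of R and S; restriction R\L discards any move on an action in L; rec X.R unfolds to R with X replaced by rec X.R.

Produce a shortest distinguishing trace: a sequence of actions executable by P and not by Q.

LTS(P): 5 reachable states
  s0 = rec X. b.(a.a.b.X + b.0\{a}\{b}) :: ··b··> s1
  s1 = a.a.b.(rec X. b.(a.a.b.X + b.0\{a}\{b})) + b.0\{a}\{b} :: ··a··> s2, ··b··> s3
  s2 = a.b.(rec X. b.(a.a.b.X + b.0\{a}\{b})) :: ··a··> s4
  s3 = 0\{a}\{b} :: deadlocked
  s4 = b.(rec X. b.(a.a.b.X + b.0\{a}\{b})) :: ··b··> s0
LTS(Q): 5 reachable states
  t0 = rec X. b.(a.b.b.X + b.0\{a}\{b}) :: ··b··> t1
  t1 = a.b.b.(rec X. b.(a.b.b.X + b.0\{a}\{b})) + b.0\{a}\{b} :: ··a··> t2, ··b··> t3
  t2 = b.b.(rec X. b.(a.b.b.X + b.0\{a}\{b})) :: ··b··> t4
  t3 = 0\{a}\{b} :: deadlocked
  t4 = b.(rec X. b.(a.b.b.X + b.0\{a}\{b})) :: ··b··> t0
Run σ = ⟨baa⟩ on P: start {s0}
  step 1 (b): {s1}
  step 2 (a): {s2}
  step 3 (a): {s4}
  ✓ P
Run σ = ⟨baa⟩ on Q: start {t0}
  step 1 (b): {t1}
  step 2 (a): {t2}
  step 3 (a): ∅ (Q stuck)

baa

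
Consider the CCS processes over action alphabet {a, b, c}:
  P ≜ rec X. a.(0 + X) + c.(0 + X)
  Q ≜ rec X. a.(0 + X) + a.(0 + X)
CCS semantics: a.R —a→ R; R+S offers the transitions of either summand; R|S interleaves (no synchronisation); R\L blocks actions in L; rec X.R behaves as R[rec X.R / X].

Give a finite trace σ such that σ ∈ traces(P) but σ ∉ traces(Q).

c

P's transition system — 2 states:
  m0 = rec X. a.(0 + X) + c.(0 + X) ⊢ —a→ m1, —c→ m1
  m1 = 0 + (rec X. a.(0 + X) + c.(0 + X)) ⊢ —a→ m1, —c→ m1
Q's transition system — 2 states:
  n0 = rec X. a.(0 + X) + a.(0 + X) ⊢ —a→ n1
  n1 = 0 + (rec X. a.(0 + X) + a.(0 + X)) ⊢ —a→ n1
Executing c from P (initial set {m0}):
  [1] c ⇒ {m1}
  ✓ P
Executing c from Q (initial set {n0}):
  [1] c ⇒ ∅ (Q stuck)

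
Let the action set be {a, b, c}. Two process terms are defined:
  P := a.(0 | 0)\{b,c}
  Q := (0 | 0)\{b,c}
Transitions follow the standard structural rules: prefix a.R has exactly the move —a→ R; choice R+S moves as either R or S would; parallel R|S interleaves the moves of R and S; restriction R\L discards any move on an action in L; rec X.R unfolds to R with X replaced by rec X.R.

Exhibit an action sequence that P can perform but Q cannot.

Reachable graph of P (2 states):
  m0 = a.(0 | 0)\{b,c} :: --a--▸ m1
  m1 = (0 | 0)\{b,c} :: (no moves)
Reachable graph of Q (1 states):
  n0 = (0 | 0)\{b,c} :: (no moves)
Executing a from P (initial set {m0}):
  after a @ step 1: {m1}
  ✓ P
Executing a from Q (initial set {n0}):
  after a @ step 1: no successor for Q

a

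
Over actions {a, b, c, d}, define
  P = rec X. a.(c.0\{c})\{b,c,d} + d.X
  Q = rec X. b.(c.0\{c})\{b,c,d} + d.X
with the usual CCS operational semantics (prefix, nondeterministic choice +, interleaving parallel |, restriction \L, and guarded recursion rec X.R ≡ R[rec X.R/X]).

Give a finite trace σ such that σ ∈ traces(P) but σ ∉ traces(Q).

P's transition system — 2 states:
  s0 = rec X. a.(c.0\{c})\{b,c,d} + d.X :: -a-> s1, -d-> s0
  s1 = (c.0\{c})\{b,c,d} :: deadlocked
Q's transition system — 2 states:
  t0 = rec X. b.(c.0\{c})\{b,c,d} + d.X :: -b-> t1, -d-> t0
  t1 = (c.0\{c})\{b,c,d} :: deadlocked
Run σ = ⟨a⟩ on P: start {s0}
  step 1 (a): {s1}
  P completes σ.
Run σ = ⟨a⟩ on Q: start {t0}
  step 1 (a): ∅  — Q cannot continue

a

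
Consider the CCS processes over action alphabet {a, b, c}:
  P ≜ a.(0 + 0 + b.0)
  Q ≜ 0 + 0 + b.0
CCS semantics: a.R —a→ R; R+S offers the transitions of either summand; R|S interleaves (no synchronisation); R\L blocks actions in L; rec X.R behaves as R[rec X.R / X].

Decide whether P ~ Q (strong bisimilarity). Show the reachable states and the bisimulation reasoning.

not bisimilar

P's transition system — 3 states:
  u0 = a.(0 + 0 + b.0) ⊢ ··a··> u1
  u1 = 0 + 0 + b.0 ⊢ ··b··> u2
  u2 = 0 ⊢ ∅
Q's transition system — 2 states:
  v0 = 0 + 0 + b.0 ⊢ ··b··> v1
  v1 = 0 ⊢ ∅
Bisimilarity quotient blocks:
  B0 = {u0}
  B1 = {u1, v0}
  B2 = {u2, v1}
u0 ∈ B0, v0 ∈ B1 → different blocks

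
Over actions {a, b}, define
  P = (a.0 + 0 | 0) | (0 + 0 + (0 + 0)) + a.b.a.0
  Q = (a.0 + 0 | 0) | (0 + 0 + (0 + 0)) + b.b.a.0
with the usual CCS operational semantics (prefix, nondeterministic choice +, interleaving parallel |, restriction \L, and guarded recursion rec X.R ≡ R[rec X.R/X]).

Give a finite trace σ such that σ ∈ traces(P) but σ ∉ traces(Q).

Reachable graph of P (5 states):
  u0 = (a.0 + 0 | 0) | (0 + 0 + (0 + 0)) + a.b.a.0 ⊢ --a--▸ u1, --a--▸ u2
  u1 = 0 | (0 + 0 + (0 + 0)) ⊢ (no moves)
  u2 = b.a.0 ⊢ --b--▸ u3
  u3 = a.0 ⊢ --a--▸ u4
  u4 = 0 ⊢ (no moves)
Reachable graph of Q (5 states):
  v0 = (a.0 + 0 | 0) | (0 + 0 + (0 + 0)) + b.b.a.0 ⊢ --a--▸ v1, --b--▸ v2
  v1 = 0 | (0 + 0 + (0 + 0)) ⊢ (no moves)
  v2 = b.a.0 ⊢ --b--▸ v3
  v3 = a.0 ⊢ --a--▸ v4
  v4 = 0 ⊢ (no moves)
Trace ⟨ab⟩ through P, begin at {u0}:
  [1] a ⇒ {u1, u2}
  [2] b ⇒ {u3}
  P completes σ.
Trace ⟨ab⟩ through Q, begin at {v0}:
  [1] a ⇒ {v1}
  [2] b ⇒ no successor for Q

ab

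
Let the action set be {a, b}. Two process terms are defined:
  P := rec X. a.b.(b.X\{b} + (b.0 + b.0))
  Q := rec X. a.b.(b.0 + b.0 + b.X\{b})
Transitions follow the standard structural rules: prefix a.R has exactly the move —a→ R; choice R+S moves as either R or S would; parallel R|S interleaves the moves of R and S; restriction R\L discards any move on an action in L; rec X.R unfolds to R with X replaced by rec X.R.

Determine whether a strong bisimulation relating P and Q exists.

Reachable graph of P (6 states):
  m0 = rec X. a.b.(b.X\{b} + (b.0 + b.0)) ⊢ -a-> m1
  m1 = b.(b.(rec X. a.b.(b.X\{b} + (b.0 + b.0)))\{b} + (b.0 + b.0)) ⊢ -b-> m2
  m2 = b.(rec X. a.b.(b.X\{b} + (b.0 + b.0)))\{b} + (b.0 + b.0) ⊢ -b-> m3, -b-> m4
  m3 = (rec X. a.b.(b.X\{b} + (b.0 + b.0)))\{b} ⊢ -a-> m5
  m4 = 0 ⊢ deadlocked
  m5 = (b.(b.(rec X. a.b.(b.X\{b} + (b.0 + b.0)))\{b} + (b.0 + b.0)))\{b} ⊢ deadlocked
Reachable graph of Q (6 states):
  n0 = rec X. a.b.(b.0 + b.0 + b.X\{b}) ⊢ -a-> n1
  n1 = b.(b.0 + b.0 + b.(rec X. a.b.(b.0 + b.0 + b.X\{b}))\{b}) ⊢ -b-> n2
  n2 = b.0 + b.0 + b.(rec X. a.b.(b.0 + b.0 + b.X\{b}))\{b} ⊢ -b-> n3, -b-> n4
  n3 = (rec X. a.b.(b.0 + b.0 + b.X\{b}))\{b} ⊢ -a-> n5
  n4 = 0 ⊢ deadlocked
  n5 = (b.(b.0 + b.0 + b.(rec X. a.b.(b.0 + b.0 + b.X\{b}))\{b}))\{b} ⊢ deadlocked
Bisimilarity quotient blocks:
  B0 = {m0, n0}
  B1 = {m1, n1}
  B2 = {m2, n2}
  B3 = {m3, n3}
  B4 = {m4, m5, n4, n5}
m0 ∈ B0, n0 ∈ B0 → same block

bisimilar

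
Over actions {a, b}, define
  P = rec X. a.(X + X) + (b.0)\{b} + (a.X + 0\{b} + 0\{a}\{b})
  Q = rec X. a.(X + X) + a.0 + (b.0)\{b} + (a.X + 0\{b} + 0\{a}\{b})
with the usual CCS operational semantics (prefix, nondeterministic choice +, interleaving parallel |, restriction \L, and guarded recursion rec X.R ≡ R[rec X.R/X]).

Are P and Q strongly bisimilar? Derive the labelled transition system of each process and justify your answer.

P's transition system — 2 states:
  m0 = rec X. a.(X + X) + (b.0)\{b} + (a.X + 0\{b} + 0\{a}\{b}) has moves --a--▸ m0, --a--▸ m1
  m1 = (rec X. a.(X + X) + (b.0)\{b} + (a.X + 0\{b} + 0\{a}\{b})) + (rec X. a.(X + X) + (b.0)\{b} + (a.X + 0\{b} + 0\{a}\{b})) has moves --a--▸ m0, --a--▸ m1
Q's transition system — 3 states:
  n0 = rec X. a.(X + X) + a.0 + (b.0)\{b} + (a.X + 0\{b} + 0\{a}\{b}) has moves --a--▸ n0, --a--▸ n1, --a--▸ n2
  n1 = (rec X. a.(X + X) + a.0 + (b.0)\{b} + (a.X + 0\{b} + 0\{a}\{b})) + (rec X. a.(X + X) + a.0 + (b.0)\{b} + (a.X + 0\{b} + 0\{a}\{b})) has moves --a--▸ n0, --a--▸ n1, --a--▸ n2
  n2 = 0 has moves stopped
Bisimilarity quotient blocks:
  B0 = {m0, m1}
  B1 = {n0, n1}
  B2 = {n2}
m0 ∈ B0, n0 ∈ B1 → different blocks

not bisimilar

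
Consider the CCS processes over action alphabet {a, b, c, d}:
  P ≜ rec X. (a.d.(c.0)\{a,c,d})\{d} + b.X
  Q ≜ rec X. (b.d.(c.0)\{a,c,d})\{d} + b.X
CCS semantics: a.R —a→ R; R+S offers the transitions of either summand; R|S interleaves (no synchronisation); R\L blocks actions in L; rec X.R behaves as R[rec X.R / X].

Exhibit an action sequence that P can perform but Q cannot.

P's transition system — 2 states:
  m0 = rec X. (a.d.(c.0)\{a,c,d})\{d} + b.X has moves ··a··> m1, ··b··> m0
  m1 = (d.(c.0)\{a,c,d})\{d} has moves (no moves)
Q's transition system — 2 states:
  n0 = rec X. (b.d.(c.0)\{a,c,d})\{d} + b.X has moves ··b··> n0, ··b··> n1
  n1 = (d.(c.0)\{a,c,d})\{d} has moves (no moves)
Run σ = ⟨a⟩ on P: start {m0}
  [1] a ⇒ {m1}
  ✓ P
Run σ = ⟨a⟩ on Q: start {n0}
  [1] a ⇒ no successor for Q

a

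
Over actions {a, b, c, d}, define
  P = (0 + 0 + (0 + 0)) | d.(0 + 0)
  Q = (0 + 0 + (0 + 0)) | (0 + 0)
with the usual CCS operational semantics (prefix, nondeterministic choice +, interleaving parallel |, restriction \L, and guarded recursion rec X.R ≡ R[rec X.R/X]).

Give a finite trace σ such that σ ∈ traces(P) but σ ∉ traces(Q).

LTS(P): 2 reachable states
  s0 = (0 + 0 + (0 + 0)) | d.(0 + 0) → =d=> s1
  s1 = (0 + 0 + (0 + 0)) | (0 + 0) → deadlocked
LTS(Q): 1 reachable states
  t0 = (0 + 0 + (0 + 0)) | (0 + 0) → deadlocked
Executing d from P (initial set {s0}):
  step 1 (d): {s1}
  P completes σ.
Executing d from Q (initial set {t0}):
  step 1 (d): ∅ (Q stuck)

d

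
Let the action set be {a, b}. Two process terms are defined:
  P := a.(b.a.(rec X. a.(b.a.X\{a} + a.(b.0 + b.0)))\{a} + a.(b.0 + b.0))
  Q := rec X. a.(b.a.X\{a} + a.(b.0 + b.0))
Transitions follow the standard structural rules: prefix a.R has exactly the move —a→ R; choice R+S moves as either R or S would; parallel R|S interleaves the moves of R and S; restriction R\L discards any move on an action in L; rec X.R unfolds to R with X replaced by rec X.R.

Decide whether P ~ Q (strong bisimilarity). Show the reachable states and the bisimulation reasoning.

Reachable graph of P (6 states):
  u0 = a.(b.a.(rec X. a.(b.a.X\{a} + a.(b.0 + b.0)))\{a} + a.(b.0 + b.0)) → =a=> u1
  u1 = b.a.(rec X. a.(b.a.X\{a} + a.(b.0 + b.0)))\{a} + a.(b.0 + b.0) → =a=> u2, =b=> u3
  u2 = b.0 + b.0 → =b=> u4
  u3 = a.(rec X. a.(b.a.X\{a} + a.(b.0 + b.0)))\{a} → =a=> u5
  u4 = 0 → stopped
  u5 = (rec X. a.(b.a.X\{a} + a.(b.0 + b.0)))\{a} → stopped
Reachable graph of Q (6 states):
  v0 = rec X. a.(b.a.X\{a} + a.(b.0 + b.0)) → =a=> v1
  v1 = b.a.(rec X. a.(b.a.X\{a} + a.(b.0 + b.0)))\{a} + a.(b.0 + b.0) → =a=> v2, =b=> v3
  v2 = b.0 + b.0 → =b=> v4
  v3 = a.(rec X. a.(b.a.X\{a} + a.(b.0 + b.0)))\{a} → =a=> v5
  v4 = 0 → stopped
  v5 = (rec X. a.(b.a.X\{a} + a.(b.0 + b.0)))\{a} → stopped
Coarsest stable partition (strong bisimilarity classes):
  B0 = {u0, v0}
  B1 = {u1, v1}
  B2 = {u3, v3}
  B3 = {u4, u5, v4, v5}
  B4 = {u2, v2}
u0 ∈ B0, v0 ∈ B0 → same block

P ~ Q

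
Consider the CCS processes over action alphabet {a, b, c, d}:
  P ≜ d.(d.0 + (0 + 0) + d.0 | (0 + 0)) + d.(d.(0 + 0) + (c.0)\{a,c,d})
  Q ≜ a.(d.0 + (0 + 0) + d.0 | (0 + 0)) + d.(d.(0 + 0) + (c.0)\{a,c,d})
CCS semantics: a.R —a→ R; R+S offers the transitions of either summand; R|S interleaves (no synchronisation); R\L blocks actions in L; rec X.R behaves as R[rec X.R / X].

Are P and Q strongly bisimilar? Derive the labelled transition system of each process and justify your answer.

not bisimilar

LTS(P): 6 reachable states
  p0 = d.(d.0 + (0 + 0) + d.0 | (0 + 0)) + d.(d.(0 + 0) + (c.0)\{a,c,d}) :: -d-> p1, -d-> p2
  p1 = d.(0 + 0) + (c.0)\{a,c,d} :: -d-> p3
  p2 = d.0 + (0 + 0) + d.0 | (0 + 0) :: -d-> p4, -d-> p5
  p3 = 0 + 0 :: ∅
  p4 = 0 :: ∅
  p5 = 0 | (0 + 0) :: ∅
LTS(Q): 6 reachable states
  q0 = a.(d.0 + (0 + 0) + d.0 | (0 + 0)) + d.(d.(0 + 0) + (c.0)\{a,c,d}) :: -a-> q1, -d-> q2
  q1 = d.0 + (0 + 0) + d.0 | (0 + 0) :: -d-> q3, -d-> q4
  q2 = d.(0 + 0) + (c.0)\{a,c,d} :: -d-> q5
  q3 = 0 :: ∅
  q4 = 0 | (0 + 0) :: ∅
  q5 = 0 + 0 :: ∅
Coarsest stable partition (strong bisimilarity classes):
  B0 = {p0}
  B1 = {p1, p2, q1, q2}
  B2 = {p3, p4, p5, q3, q4, q5}
  B3 = {q0}
p0 ∈ B0, q0 ∈ B3 → different blocks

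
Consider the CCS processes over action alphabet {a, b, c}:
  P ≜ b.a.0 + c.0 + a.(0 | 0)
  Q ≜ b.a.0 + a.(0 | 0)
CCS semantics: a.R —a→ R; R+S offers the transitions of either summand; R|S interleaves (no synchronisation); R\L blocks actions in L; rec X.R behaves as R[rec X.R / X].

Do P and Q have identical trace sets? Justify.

trace-distinct — witness ⟨c⟩

LTS(P): 4 reachable states
  s0 = b.a.0 + c.0 + a.(0 | 0) ⊢ =a=> s1, =b=> s2, =c=> s3
  s1 = 0 | 0 ⊢ (no moves)
  s2 = a.0 ⊢ =a=> s3
  s3 = 0 ⊢ (no moves)
LTS(Q): 4 reachable states
  t0 = b.a.0 + a.(0 | 0) ⊢ =a=> t1, =b=> t2
  t1 = 0 | 0 ⊢ (no moves)
  t2 = a.0 ⊢ =a=> t3
  t3 = 0 ⊢ (no moves)
Run σ = ⟨c⟩ on P: start {s0}
  step 1 (c): {s3}
  ✓ P
Run σ = ⟨c⟩ on Q: start {t0}
  step 1 (c): no successor for Q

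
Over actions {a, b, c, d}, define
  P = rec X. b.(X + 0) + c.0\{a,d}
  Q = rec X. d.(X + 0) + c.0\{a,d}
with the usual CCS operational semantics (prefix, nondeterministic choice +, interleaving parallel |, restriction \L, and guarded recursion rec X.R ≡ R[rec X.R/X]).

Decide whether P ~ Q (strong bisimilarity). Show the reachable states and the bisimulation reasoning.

P's transition system — 3 states:
  s0 = rec X. b.(X + 0) + c.0\{a,d} ⊢ -b-> s1, -c-> s2
  s1 = (rec X. b.(X + 0) + c.0\{a,d}) + 0 ⊢ -b-> s1, -c-> s2
  s2 = 0\{a,d} ⊢ deadlocked
Q's transition system — 3 states:
  t0 = rec X. d.(X + 0) + c.0\{a,d} ⊢ -c-> t1, -d-> t2
  t1 = 0\{a,d} ⊢ deadlocked
  t2 = (rec X. d.(X + 0) + c.0\{a,d}) + 0 ⊢ -c-> t1, -d-> t2
Coarsest stable partition (strong bisimilarity classes):
  B0 = {s0, s1}
  B1 = {s2, t1}
  B2 = {t0, t2}
s0 ∈ B0, t0 ∈ B2 → different blocks

not bisimilar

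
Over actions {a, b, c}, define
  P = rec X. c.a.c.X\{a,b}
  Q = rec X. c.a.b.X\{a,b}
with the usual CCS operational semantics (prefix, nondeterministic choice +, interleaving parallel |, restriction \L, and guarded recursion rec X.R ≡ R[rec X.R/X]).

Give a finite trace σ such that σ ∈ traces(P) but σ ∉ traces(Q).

P's transition system — 5 states:
  p0 = rec X. c.a.c.X\{a,b} | —c→ p1
  p1 = a.c.(rec X. c.a.c.X\{a,b})\{a,b} | —a→ p2
  p2 = c.(rec X. c.a.c.X\{a,b})\{a,b} | —c→ p3
  p3 = (rec X. c.a.c.X\{a,b})\{a,b} | —c→ p4
  p4 = (a.c.(rec X. c.a.c.X\{a,b})\{a,b})\{a,b} | deadlocked
Q's transition system — 5 states:
  q0 = rec X. c.a.b.X\{a,b} | —c→ q1
  q1 = a.b.(rec X. c.a.b.X\{a,b})\{a,b} | —a→ q2
  q2 = b.(rec X. c.a.b.X\{a,b})\{a,b} | —b→ q3
  q3 = (rec X. c.a.b.X\{a,b})\{a,b} | —c→ q4
  q4 = (a.b.(rec X. c.a.b.X\{a,b})\{a,b})\{a,b} | deadlocked
Run σ = ⟨cac⟩ on P: start {p0}
  step 1 (c): {p1}
  step 2 (a): {p2}
  step 3 (c): {p3}
  — P admits the full trace.
Run σ = ⟨cac⟩ on Q: start {q0}
  step 1 (c): {q1}
  step 2 (a): {q2}
  step 3 (c): ∅ (Q stuck)

cac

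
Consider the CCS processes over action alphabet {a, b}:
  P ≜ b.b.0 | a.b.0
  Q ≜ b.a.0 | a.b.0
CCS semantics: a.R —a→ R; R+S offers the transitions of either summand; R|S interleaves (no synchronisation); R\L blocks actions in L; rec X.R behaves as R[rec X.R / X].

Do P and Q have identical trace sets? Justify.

P's transition system — 9 states:
  p0 = b.b.0 | a.b.0 has moves =a=> p1, =b=> p2
  p1 = b.b.0 | b.0 has moves =b=> p3, =b=> p4
  p2 = b.0 | a.b.0 has moves =a=> p3, =b=> p5
  p3 = b.0 | b.0 has moves =b=> p6, =b=> p7
  p4 = b.b.0 | 0 has moves =b=> p7
  p5 = 0 | a.b.0 has moves =a=> p6
  p6 = 0 | b.0 has moves =b=> p8
  p7 = b.0 | 0 has moves =b=> p8
  p8 = 0 | 0 has moves ·
Q's transition system — 9 states:
  q0 = b.a.0 | a.b.0 has moves =a=> q1, =b=> q2
  q1 = b.a.0 | b.0 has moves =b=> q3, =b=> q4
  q2 = a.0 | a.b.0 has moves =a=> q3, =a=> q5
  q3 = a.0 | b.0 has moves =a=> q6, =b=> q7
  q4 = b.a.0 | 0 has moves =b=> q7
  q5 = 0 | a.b.0 has moves =a=> q6
  q6 = 0 | b.0 has moves =b=> q8
  q7 = a.0 | 0 has moves =a=> q8
  q8 = 0 | 0 has moves ·
Executing bb from P (initial set {p0}):
  [1] b ⇒ {p2}
  [2] b ⇒ {p5}
  ✓ P
Executing bb from Q (initial set {q0}):
  [1] b ⇒ {q2}
  [2] b ⇒ ∅  — Q cannot continue

NO — witness ⟨bb⟩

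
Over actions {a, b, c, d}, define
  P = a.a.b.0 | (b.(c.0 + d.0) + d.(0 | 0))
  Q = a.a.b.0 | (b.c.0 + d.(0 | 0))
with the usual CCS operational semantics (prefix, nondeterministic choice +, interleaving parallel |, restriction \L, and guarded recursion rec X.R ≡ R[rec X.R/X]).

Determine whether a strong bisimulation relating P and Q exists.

not bisimilar

LTS(P): 16 reachable states
  u0 = a.a.b.0 | (b.(c.0 + d.0) + d.(0 | 0)) ⊢ ··a··> u1, ··b··> u2, ··d··> u3
  u1 = a.b.0 | (b.(c.0 + d.0) + d.(0 | 0)) ⊢ ··a··> u4, ··b··> u5, ··d··> u6
  u2 = a.a.b.0 | (c.0 + d.0) ⊢ ··a··> u5, ··c··> u7, ··d··> u7
  u3 = a.a.b.0 | (0 | 0) ⊢ ··a··> u6
  u4 = b.0 | (b.(c.0 + d.0) + d.(0 | 0)) ⊢ ··b··> u8, ··b··> u9, ··d··> u10
  u5 = a.b.0 | (c.0 + d.0) ⊢ ··a··> u9, ··c··> u11, ··d··> u11
  u6 = a.b.0 | (0 | 0) ⊢ ··a··> u10
  u7 = a.a.b.0 | 0 ⊢ ··a··> u11
  u8 = 0 | (b.(c.0 + d.0) + d.(0 | 0)) ⊢ ··b··> u12, ··d··> u13
  u9 = b.0 | (c.0 + d.0) ⊢ ··b··> u12, ··c··> u14, ··d··> u14
  u10 = b.0 | (0 | 0) ⊢ ··b··> u13
  u11 = a.b.0 | 0 ⊢ ··a··> u14
  u12 = 0 | (c.0 + d.0) ⊢ ··c··> u15, ··d··> u15
  u13 = 0 | (0 | 0) ⊢ deadlocked
  u14 = b.0 | 0 ⊢ ··b··> u15
  u15 = 0 | 0 ⊢ deadlocked
LTS(Q): 16 reachable states
  v0 = a.a.b.0 | (b.c.0 + d.(0 | 0)) ⊢ ··a··> v1, ··b··> v2, ··d··> v3
  v1 = a.b.0 | (b.c.0 + d.(0 | 0)) ⊢ ··a··> v4, ··b··> v5, ··d··> v6
  v2 = a.a.b.0 | c.0 ⊢ ··a··> v5, ··c··> v7
  v3 = a.a.b.0 | (0 | 0) ⊢ ··a··> v6
  v4 = b.0 | (b.c.0 + d.(0 | 0)) ⊢ ··b··> v8, ··b··> v9, ··d··> v10
  v5 = a.b.0 | c.0 ⊢ ··a··> v9, ··c··> v11
  v6 = a.b.0 | (0 | 0) ⊢ ··a··> v10
  v7 = a.a.b.0 | 0 ⊢ ··a··> v11
  v8 = 0 | (b.c.0 + d.(0 | 0)) ⊢ ··b··> v12, ··d··> v13
  v9 = b.0 | c.0 ⊢ ··b··> v12, ··c··> v14
  v10 = b.0 | (0 | 0) ⊢ ··b··> v13
  v11 = a.b.0 | 0 ⊢ ··a··> v14
  v12 = 0 | c.0 ⊢ ··c··> v15
  v13 = 0 | (0 | 0) ⊢ deadlocked
  v14 = b.0 | 0 ⊢ ··b··> v15
  v15 = 0 | 0 ⊢ deadlocked
Coarsest stable partition (strong bisimilarity classes):
  B0 = {u0}
  B1 = {u1}
  B2 = {u11, u6, v11, v6}
  B3 = {u10, u14, v10, v14}
  B4 = {u13, u15, v13, v15}
  B5 = {u5}
  B6 = {u9}
  B7 = {u12}
  B8 = {u4}
  B9 = {u8}
  B10 = {u3, u7, v3, v7}
  B11 = {u2}
  B12 = {v0}
  B13 = {v2}
  B14 = {v5}
  B15 = {v9}
  B16 = {v12}
  B17 = {v1}
  B18 = {v4}
  B19 = {v8}
u0 ∈ B0, v0 ∈ B12 → different blocks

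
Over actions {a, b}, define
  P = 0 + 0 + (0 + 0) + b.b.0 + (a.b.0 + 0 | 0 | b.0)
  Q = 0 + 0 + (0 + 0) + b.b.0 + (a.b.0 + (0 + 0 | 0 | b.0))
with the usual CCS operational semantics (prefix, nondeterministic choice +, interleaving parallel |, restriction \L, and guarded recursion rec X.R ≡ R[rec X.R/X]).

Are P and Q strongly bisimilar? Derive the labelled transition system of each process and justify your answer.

P's transition system — 4 states:
  p0 = 0 + 0 + (0 + 0) + b.b.0 + (a.b.0 + 0 | 0 | b.0) → =a=> p1, =b=> p1, =b=> p2
  p1 = b.0 → =b=> p3
  p2 = 0 | 0 | 0 → deadlocked
  p3 = 0 → deadlocked
Q's transition system — 4 states:
  q0 = 0 + 0 + (0 + 0) + b.b.0 + (a.b.0 + (0 + 0 | 0 | b.0)) → =a=> q1, =b=> q1, =b=> q2
  q1 = b.0 → =b=> q3
  q2 = 0 | 0 | 0 → deadlocked
  q3 = 0 → deadlocked
Coarsest stable partition (strong bisimilarity classes):
  B0 = {p0, q0}
  B1 = {p1, q1}
  B2 = {p2, p3, q2, q3}
p0 ∈ B0, q0 ∈ B0 → same block

YES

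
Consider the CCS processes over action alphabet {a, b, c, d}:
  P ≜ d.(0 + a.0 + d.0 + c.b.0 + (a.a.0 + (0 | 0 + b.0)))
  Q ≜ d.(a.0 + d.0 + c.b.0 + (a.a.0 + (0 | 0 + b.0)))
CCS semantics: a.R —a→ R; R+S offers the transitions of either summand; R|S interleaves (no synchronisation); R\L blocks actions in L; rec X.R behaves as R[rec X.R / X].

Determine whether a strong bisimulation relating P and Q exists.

P ~ Q

Reachable graph of P (5 states):
  s0 = d.(0 + a.0 + d.0 + c.b.0 + (a.a.0 + (0 | 0 + b.0))) ⊢ =d=> s1
  s1 = 0 + a.0 + d.0 + c.b.0 + (a.a.0 + (0 | 0 + b.0)) ⊢ =a=> s2, =a=> s3, =b=> s2, =c=> s4, =d=> s2
  s2 = 0 ⊢ deadlocked
  s3 = a.0 ⊢ =a=> s2
  s4 = b.0 ⊢ =b=> s2
Reachable graph of Q (5 states):
  t0 = d.(a.0 + d.0 + c.b.0 + (a.a.0 + (0 | 0 + b.0))) ⊢ =d=> t1
  t1 = a.0 + d.0 + c.b.0 + (a.a.0 + (0 | 0 + b.0)) ⊢ =a=> t2, =a=> t3, =b=> t2, =c=> t4, =d=> t2
  t2 = 0 ⊢ deadlocked
  t3 = a.0 ⊢ =a=> t2
  t4 = b.0 ⊢ =b=> t2
Partition-refinement fixed point:
  B0 = {s0, t0}
  B1 = {s1, t1}
  B2 = {s2, t2}
  B3 = {s3, t3}
  B4 = {s4, t4}
s0 ∈ B0, t0 ∈ B0 → same block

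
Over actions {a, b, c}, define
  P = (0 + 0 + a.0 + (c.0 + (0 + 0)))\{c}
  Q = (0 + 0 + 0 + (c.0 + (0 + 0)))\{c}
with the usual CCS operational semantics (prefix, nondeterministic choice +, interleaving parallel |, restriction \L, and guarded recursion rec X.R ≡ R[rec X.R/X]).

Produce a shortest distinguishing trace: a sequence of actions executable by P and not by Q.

a

P's transition system — 2 states:
  m0 = (0 + 0 + a.0 + (c.0 + (0 + 0)))\{c} has moves --a--▸ m1
  m1 = 0\{c} has moves ·
Q's transition system — 1 states:
  n0 = (0 + 0 + 0 + (c.0 + (0 + 0)))\{c} has moves ·
Executing a from P (initial set {m0}):
  [1] a ⇒ {m1}
  P completes σ.
Executing a from Q (initial set {n0}):
  [1] a ⇒ ∅ (Q stuck)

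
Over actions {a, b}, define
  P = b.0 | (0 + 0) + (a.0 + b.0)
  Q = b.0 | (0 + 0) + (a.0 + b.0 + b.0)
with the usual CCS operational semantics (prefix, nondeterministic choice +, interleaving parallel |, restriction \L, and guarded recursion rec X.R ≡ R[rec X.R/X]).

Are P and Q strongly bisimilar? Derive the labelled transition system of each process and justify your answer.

P's transition system — 3 states:
  p0 = b.0 | (0 + 0) + (a.0 + b.0) ⊢ --a--▸ p1, --b--▸ p1, --b--▸ p2
  p1 = 0 ⊢ stopped
  p2 = 0 | (0 + 0) ⊢ stopped
Q's transition system — 3 states:
  q0 = b.0 | (0 + 0) + (a.0 + b.0 + b.0) ⊢ --a--▸ q1, --b--▸ q1, --b--▸ q2
  q1 = 0 ⊢ stopped
  q2 = 0 | (0 + 0) ⊢ stopped
Partition-refinement fixed point:
  B0 = {p0, q0}
  B1 = {p1, p2, q1, q2}
p0 ∈ B0, q0 ∈ B0 → same block

bisimilar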